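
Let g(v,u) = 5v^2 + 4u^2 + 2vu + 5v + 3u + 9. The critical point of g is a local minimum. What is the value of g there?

569/76

∂g/∂v = 10v + 2u + 5 = 0 and ∂g/∂u = 2v + 8u + 3 = 0, so (v, u) = (-17/38, -5/19).
The Hessian has g_{vv} = 10, g_{uu} = 8, g_{vu} = 2, giving D = 76 > 0 with g_{vv} > 0, so the point is a local minimum.
g(-17/38, -5/19) = 569/76.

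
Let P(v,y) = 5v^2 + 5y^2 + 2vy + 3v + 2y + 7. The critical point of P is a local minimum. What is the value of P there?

∂P/∂v = 10v + 2y + 3 = 0 and ∂P/∂y = 2v + 10y + 2 = 0, so (v, y) = (-13/48, -7/48).
The Hessian has P_{vv} = 10, P_{yy} = 10, P_{vy} = 2, giving D = 96 > 0 with P_{vv} > 0, so the point is a local minimum.
P(-13/48, -7/48) = 619/96.

619/96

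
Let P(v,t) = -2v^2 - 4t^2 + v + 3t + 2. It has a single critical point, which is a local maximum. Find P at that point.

∂P/∂v = -4v + 1 = 0 and ∂P/∂t = -8t + 3 = 0, so (v, t) = (1/4, 3/8).
The Hessian has P_{vv} = -4, P_{tt} = -8, P_{vt} = 0, giving D = 32 > 0 with P_{vv} < 0, so the point is a local maximum.
P(1/4, 3/8) = 43/16.

43/16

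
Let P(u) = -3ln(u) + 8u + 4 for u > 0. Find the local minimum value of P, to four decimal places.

P'(u) = -3/u + 8 = 0 gives u = 3/8.
P''(u) = 3/u², which is positive for u > 0, so this is a local minimum.
P(3/8) = -3·ln(3/8) + 3 + 4 ≈ 9.9425.

9.9425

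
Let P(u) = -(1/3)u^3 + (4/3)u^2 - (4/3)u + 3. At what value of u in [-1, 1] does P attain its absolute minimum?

The derivative is -u^2 + (8/3)u - 4/3, whose only zero in [-1, 1] is u = 2/3.
Candidates: P(-1) = 6,  P(2/3) = 211/81,  P(1) = 8/3.
So the minimum is P(2/3) = 211/81.

2/3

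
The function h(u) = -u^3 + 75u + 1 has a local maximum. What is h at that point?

h'(u) = -3u^2 + 75. Setting h'(u) = 0 gives u ∈ {-5, 5}.
Second-derivative test with h''(u) = -6u: h''(-5) = 30 > 0 ⇒ local minimum; h''(5) = -30 < 0 ⇒ local maximum.
Thus h has its local maximum at u = 5, with value 251.

251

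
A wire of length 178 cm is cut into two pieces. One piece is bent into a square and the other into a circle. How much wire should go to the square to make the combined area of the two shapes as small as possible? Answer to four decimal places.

Let x be the length used for the square. Square side x/4; circle radius (178−x)/(2π).
A(x) = (x/4)² + π·((178−x)/(2π))² = x²/16 + (178−x)²/(4π) for 0 ≤ x ≤ 178. A'(x) = x/8 − (178−x)/(2π) = 0 gives x = 4·178/(π+4) ≈ 99.6976.
A'' = 1/8 + 1/(2π) > 0, so this gives the minimum combined area; x ≈ 99.6976 cm to the square.

99.6976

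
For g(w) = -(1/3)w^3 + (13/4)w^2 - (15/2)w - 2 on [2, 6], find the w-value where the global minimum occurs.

The derivative is -w^2 + (13/2)w - 15/2, whose only zero in [2, 6] is w = 5.
Compare values at every candidate in [2, 6]: g(2) = -20/3, g(5) = 1/12, g(6) = -2.
The minimum over the interval is -20/3, attained at w = 2.

2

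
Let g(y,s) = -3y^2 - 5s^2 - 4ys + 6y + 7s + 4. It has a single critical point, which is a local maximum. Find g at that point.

∂g/∂y = -6y - 4s + 6 = 0 and ∂g/∂s = -4y - 10s + 7 = 0, so (y, s) = (8/11, 9/22).
The Hessian has g_{yy} = -6, g_{ss} = -10, g_{ys} = -4, giving D = 44 > 0 with g_{yy} < 0, so the point is a local maximum.
g(8/11, 9/22) = 335/44.

335/44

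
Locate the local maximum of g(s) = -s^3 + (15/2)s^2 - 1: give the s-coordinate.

Critical points: g'(s) = -3s^2 + 15s vanishes at s = 0, 5.
g''(s) = -6s + 15. g''(0) = 15 > 0 ⇒ local minimum; g''(5) = -15 < 0 ⇒ local maximum.
So the local maximum value is g(5) = 123/2.

5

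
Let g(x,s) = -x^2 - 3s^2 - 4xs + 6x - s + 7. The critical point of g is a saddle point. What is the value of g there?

-105/4

∂g/∂x = -2x - 4s + 6 = 0 and ∂g/∂s = -4x - 6s - 1 = 0, so (x, s) = (-10, 13/2).
The Hessian has g_{xx} = -2, g_{ss} = -6, g_{xs} = -4, giving D = -4 < 0, so the point is a saddle point.
g(-10, 13/2) = -105/4.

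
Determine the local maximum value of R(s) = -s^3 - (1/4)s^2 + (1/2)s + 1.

R'(s) = -3s^2 - (1/2)s + 1/2 = 0 at s = -1/2, 1/3.
R''(s) = -6s - 1/2. R''(-1/2) = 5/2 > 0 ⇒ local minimum; R''(1/3) = -5/2 < 0 ⇒ local maximum.
Thus R has its local maximum at s = 1/3, with value 119/108.

119/108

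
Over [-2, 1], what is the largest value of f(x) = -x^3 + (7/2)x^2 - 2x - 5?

Differentiating, f'(x) = -3x^2 + 7x - 2; whose only zero in [-2, 1] is x = 1/3.
Evaluating at the critical points and endpoints: f(-2) = 21; f(1/3) = -287/54; f(1) = -9/2.
Hence the absolute maximum is 21 at x = -2.

21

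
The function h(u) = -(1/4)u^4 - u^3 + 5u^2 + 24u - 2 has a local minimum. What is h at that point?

Critical points: h'(u) = -u^3 - 3u^2 + 10u + 24 vanishes at u = -4, -2, 3.
Since h''(u) = -3u^2 - 6u + 10, we get h''(-4) = -14 < 0 ⇒ local maximum; h''(-2) = 10 > 0 ⇒ local minimum; h''(3) = -35 < 0 ⇒ local maximum.
The local minimum is h(-2) = -26.

-26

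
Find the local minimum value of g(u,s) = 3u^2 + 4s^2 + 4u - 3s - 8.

∂g/∂u = 6u + 4 = 0 and ∂g/∂s = 8s - 3 = 0, so (u, s) = (-2/3, 3/8).
The Hessian has g_{uu} = 6, g_{ss} = 8, g_{us} = 0, giving D = 48 > 0 with g_{uu} > 0, so the point is a local minimum.
g(-2/3, 3/8) = -475/48.

-475/48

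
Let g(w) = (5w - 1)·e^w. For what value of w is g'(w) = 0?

Differentiating with the product rule gives g'(w) = (5w + 4)·e^w. Since e^w > 0, the only critical point is w = -4/5.
g''(-4/5) has the same sign as 5 > 0, so this is a local minimum.
g(-4/5) = (-5)·e^(-4/5) ≈ -2.2466.

-4/5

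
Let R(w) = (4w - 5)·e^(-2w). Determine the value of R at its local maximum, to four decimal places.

By the product rule, R'(w) = (-8w + 14)·e^(-2w). Since e^(-2w) > 0, the only critical point is w = 7/4.
R''(7/4) has the same sign as -8 < 0, so this is a local maximum.
R(7/4) = (2)·e^(-7/2) ≈ 0.0604.

0.0604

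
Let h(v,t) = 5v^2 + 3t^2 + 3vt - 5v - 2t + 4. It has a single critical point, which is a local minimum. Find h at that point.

∂h/∂v = 10v + 3t - 5 = 0 and ∂h/∂t = 3v + 6t - 2 = 0, so (v, t) = (8/17, 5/51).
The Hessian has h_{vv} = 10, h_{tt} = 6, h_{vt} = 3, giving D = 51 > 0 with h_{vv} > 0, so the point is a local minimum.
h(8/17, 5/51) = 139/51.

139/51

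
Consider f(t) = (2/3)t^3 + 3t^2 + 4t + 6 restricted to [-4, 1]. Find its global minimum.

Differentiating, f'(t) = 2t^2 + 6t + 4; which vanishes at t = -2 and t = -1.
Evaluating at the critical points and endpoints: f(-4) = -14/3; f(-2) = 14/3; f(-1) = 13/3; f(1) = 41/3.
The minimum over the interval is -14/3, attained at t = -4.

-14/3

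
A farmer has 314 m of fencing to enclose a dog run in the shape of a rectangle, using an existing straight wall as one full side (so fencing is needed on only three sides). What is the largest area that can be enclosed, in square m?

24649/2

Let the sides perpendicular to the wall have length x and the parallel side y, so 2x + y = 314 and the area is A = xy = x(314 − 2x).
A'(x) = 314 − 4x = 0 gives x = 157/2, and A''(x) = −4 < 0 confirms a maximum.
Then y = 314 − 2·157/2 = 157 and A = 24649/2.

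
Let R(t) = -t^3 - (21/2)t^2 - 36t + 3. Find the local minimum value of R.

43

R'(t) = -3t^2 - 21t - 36 = 0 at t = -4, -3.
Second-derivative test with R''(t) = -6t - 21: R''(-4) = 3 > 0 ⇒ local minimum; R''(-3) = -3 < 0 ⇒ local maximum.
The local minimum is R(-4) = 43.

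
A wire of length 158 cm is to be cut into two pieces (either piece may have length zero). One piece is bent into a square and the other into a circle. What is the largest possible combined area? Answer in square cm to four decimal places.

Let x be the length used for the square. Square side x/4; circle radius (158−x)/(2π).
A(x) = (x/4)² + π·((158−x)/(2π))² = x²/16 + (158−x)²/(4π) for 0 ≤ x ≤ 158. A'(x) = x/8 − (158−x)/(2π) = 0 gives x = 4·158/(π+4) ≈ 88.4957.
A'' > 0, so the interior critical point is a minimum; the maximum is at an endpoint. A(0) = 1986.5720 and A(158) = 1560.2500, so the largest area is 1986.5720.

1986.5720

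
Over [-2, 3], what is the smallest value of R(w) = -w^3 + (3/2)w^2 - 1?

The derivative is -3w^2 + 3w, which vanishes at w = 0 and w = 1.
Candidates: R(-2) = 13, R(0) = -1, R(1) = -1/2, R(3) = -29/2.
The minimum over the interval is -29/2, attained at w = 3.

-29/2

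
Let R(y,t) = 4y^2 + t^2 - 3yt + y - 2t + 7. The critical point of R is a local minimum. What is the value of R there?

∂R/∂y = 8y - 3t + 1 = 0 and ∂R/∂t = -3y + 2t - 2 = 0, so (y, t) = (4/7, 13/7).
The Hessian has R_{yy} = 8, R_{tt} = 2, R_{yt} = -3, giving D = 7 > 0 with R_{yy} > 0, so the point is a local minimum.
R(4/7, 13/7) = 38/7.

38/7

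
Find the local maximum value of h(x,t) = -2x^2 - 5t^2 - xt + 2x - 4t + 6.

98/13

∂h/∂x = -4x - t + 2 = 0 and ∂h/∂t = -x - 10t - 4 = 0, so (x, t) = (8/13, -6/13).
The Hessian has h_{xx} = -4, h_{tt} = -10, h_{xt} = -1, giving D = 39 > 0 with h_{xx} < 0, so the point is a local maximum.
h(8/13, -6/13) = 98/13.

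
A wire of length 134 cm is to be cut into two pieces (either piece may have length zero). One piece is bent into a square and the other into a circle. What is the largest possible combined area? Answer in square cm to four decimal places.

Let x be the length used for the square. Square side x/4; circle radius (134−x)/(2π).
A(x) = (x/4)² + π·((134−x)/(2π))² = x²/16 + (134−x)²/(4π) for 0 ≤ x ≤ 134. A'(x) = x/8 − (134−x)/(2π) = 0 gives x = 4·134/(π+4) ≈ 75.0533.
A'' > 0, so the interior critical point is a minimum; the maximum is at an endpoint. A(0) = 1428.8931 and A(134) = 1122.2500, so the largest area is 1428.8931.

1428.8931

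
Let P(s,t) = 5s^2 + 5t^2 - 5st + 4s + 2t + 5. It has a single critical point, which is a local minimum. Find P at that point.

47/15

∂P/∂s = 10s - 5t + 4 = 0 and ∂P/∂t = -5s + 10t + 2 = 0, so (s, t) = (-2/3, -8/15).
The Hessian has P_{ss} = 10, P_{tt} = 10, P_{st} = -5, giving D = 75 > 0 with P_{ss} > 0, so the point is a local minimum.
P(-2/3, -8/15) = 47/15.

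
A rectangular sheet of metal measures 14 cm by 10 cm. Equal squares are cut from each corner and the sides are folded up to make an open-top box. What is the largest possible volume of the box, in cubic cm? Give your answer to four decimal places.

With cut size x, the volume is V(x) = x(14 − 2x)(10 − 2x) for 0 < x < 5.
V'(x) = 12x^2 − 96x + 140. Setting V'(x) = 0 gives x ≈ 1.9183 (the root in (0, 5)).
V''(x) = 24x − 96 is negative there, so this is the maximum; V ≈ 120.1644.

120.1644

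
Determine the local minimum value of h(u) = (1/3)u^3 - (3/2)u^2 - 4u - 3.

Critical points: h'(u) = u^2 - 3u - 4 vanishes at u = -1, 4.
Second-derivative test with h''(u) = 2u - 3: h''(-1) = -5 < 0 ⇒ local maximum; h''(4) = 5 > 0 ⇒ local minimum.
The local minimum is h(4) = -65/3.

-65/3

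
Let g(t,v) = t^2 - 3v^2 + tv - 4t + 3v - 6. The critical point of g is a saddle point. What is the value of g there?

∂g/∂t = 2t + v - 4 = 0 and ∂g/∂v = t - 6v + 3 = 0, so (t, v) = (21/13, 10/13).
The Hessian has g_{tt} = 2, g_{vv} = -6, g_{tv} = 1, giving D = -13 < 0, so the point is a saddle point.
g(21/13, 10/13) = -105/13.

-105/13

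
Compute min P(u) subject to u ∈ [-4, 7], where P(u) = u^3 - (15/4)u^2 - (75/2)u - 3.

-637/4

Differentiating, P'(u) = 3u^2 - (15/2)u - 75/2; which vanishes at u = -5/2 and u = 5.
Evaluating at the critical points and endpoints: P(-4) = 23,  P(-5/2) = 827/16,  P(5) = -637/4,  P(7) = -425/4.
Hence the absolute minimum is -637/4 at u = 5.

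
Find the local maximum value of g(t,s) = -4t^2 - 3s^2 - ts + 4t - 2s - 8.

-304/47

∂g/∂t = -8t - s + 4 = 0 and ∂g/∂s = -t - 6s - 2 = 0, so (t, s) = (26/47, -20/47).
The Hessian has g_{tt} = -8, g_{ss} = -6, g_{ts} = -1, giving D = 47 > 0 with g_{tt} < 0, so the point is a local maximum.
g(26/47, -20/47) = -304/47.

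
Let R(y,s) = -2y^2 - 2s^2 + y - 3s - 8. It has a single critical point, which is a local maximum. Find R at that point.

-27/4

∂R/∂y = -4y + 1 = 0 and ∂R/∂s = -4s - 3 = 0, so (y, s) = (1/4, -3/4).
The Hessian has R_{yy} = -4, R_{ss} = -4, R_{ys} = 0, giving D = 16 > 0 with R_{yy} < 0, so the point is a local maximum.
R(1/4, -3/4) = -27/4.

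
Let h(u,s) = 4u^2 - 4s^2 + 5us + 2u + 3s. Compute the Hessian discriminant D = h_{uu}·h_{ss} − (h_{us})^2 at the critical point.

-89

∂h/∂u = 8u + 5s + 2 = 0 and ∂h/∂s = 5u - 8s + 3 = 0, so (u, s) = (-31/89, 14/89).
The Hessian has h_{uu} = 8, h_{ss} = -8, h_{us} = 5, giving D = -89 < 0, so the point is a saddle point.
D = (8)·(-8) − (5)^2 = -89.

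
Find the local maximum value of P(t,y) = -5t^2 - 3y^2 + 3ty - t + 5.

∂P/∂t = -10t + 3y - 1 = 0 and ∂P/∂y = 3t - 6y = 0, so (t, y) = (-2/17, -1/17).
The Hessian has P_{tt} = -10, P_{yy} = -6, P_{ty} = 3, giving D = 51 > 0 with P_{tt} < 0, so the point is a local maximum.
P(-2/17, -1/17) = 86/17.

86/17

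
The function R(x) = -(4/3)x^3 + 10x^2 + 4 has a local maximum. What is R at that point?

R'(x) = -4x^2 + 20x = 0 at x = 0, 5.
R''(x) = -8x + 20. R''(0) = 20 > 0 ⇒ local minimum; R''(5) = -20 < 0 ⇒ local maximum.
The local maximum is R(5) = 262/3.

262/3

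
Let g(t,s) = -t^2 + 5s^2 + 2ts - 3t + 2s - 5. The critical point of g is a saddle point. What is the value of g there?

-67/24

∂g/∂t = -2t + 2s - 3 = 0 and ∂g/∂s = 2t + 10s + 2 = 0, so (t, s) = (-17/12, 1/12).
The Hessian has g_{tt} = -2, g_{ss} = 10, g_{ts} = 2, giving D = -24 < 0, so the point is a saddle point.
g(-17/12, 1/12) = -67/24.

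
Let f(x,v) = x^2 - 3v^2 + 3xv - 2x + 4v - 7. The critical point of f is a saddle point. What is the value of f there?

∂f/∂x = 2x + 3v - 2 = 0 and ∂f/∂v = 3x - 6v + 4 = 0, so (x, v) = (0, 2/3).
The Hessian has f_{xx} = 2, f_{vv} = -6, f_{xv} = 3, giving D = -21 < 0, so the point is a saddle point.
f(0, 2/3) = -17/3.

-17/3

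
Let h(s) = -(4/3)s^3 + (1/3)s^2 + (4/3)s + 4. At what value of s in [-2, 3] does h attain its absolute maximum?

The derivative is -4s^2 + (2/3)s + 4/3, which vanishes at s = -1/2 and s = 2/3.
Compare values at every candidate in [-2, 3]: h(-2) = 40/3; h(-1/2) = 43/12; h(2/3) = 376/81; h(3) = -25.
The maximum over the interval is 40/3, attained at s = -2.

-2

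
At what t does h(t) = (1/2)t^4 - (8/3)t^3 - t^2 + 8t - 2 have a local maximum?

1

h'(t) = 2t^3 - 8t^2 - 2t + 8 = 0 at t = -1, 1, 4.
h''(t) = 6t^2 - 16t - 2. h''(-1) = 20 > 0 ⇒ local minimum; h''(1) = -12 < 0 ⇒ local maximum; h''(4) = 30 > 0 ⇒ local minimum.
So the local maximum value is h(1) = 17/6.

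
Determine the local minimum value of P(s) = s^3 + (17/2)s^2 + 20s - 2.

P'(s) = 3s^2 + 17s + 20 = 0 at s = -4, -5/3.
Since P''(s) = 6s + 17, we get P''(-4) = -7 < 0 ⇒ local maximum; P''(-5/3) = 7 > 0 ⇒ local minimum.
So the local minimum value is P(-5/3) = -883/54.

-883/54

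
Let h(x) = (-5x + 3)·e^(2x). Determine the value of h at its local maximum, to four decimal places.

Differentiating with the product rule gives h'(x) = (-10x + 1)·e^(2x). Since e^(2x) > 0, the only critical point is x = 1/10.
h''(1/10) has the same sign as -10 < 0, so this is a local maximum.
h(1/10) = (5/2)·e^(1/5) ≈ 3.0535.

3.0535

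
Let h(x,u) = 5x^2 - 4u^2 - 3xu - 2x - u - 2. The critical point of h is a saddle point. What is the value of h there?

∂h/∂x = 10x - 3u - 2 = 0 and ∂h/∂u = -3x - 8u - 1 = 0, so (x, u) = (13/89, -16/89).
The Hessian has h_{xx} = 10, h_{uu} = -8, h_{xu} = -3, giving D = -89 < 0, so the point is a saddle point.
h(13/89, -16/89) = -183/89.

-183/89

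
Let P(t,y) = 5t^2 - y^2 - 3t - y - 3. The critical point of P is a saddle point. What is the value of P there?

-16/5

∂P/∂t = 10t - 3 = 0 and ∂P/∂y = -2y - 1 = 0, so (t, y) = (3/10, -1/2).
The Hessian has P_{tt} = 10, P_{yy} = -2, P_{ty} = 0, giving D = -20 < 0, so the point is a saddle point.
P(3/10, -1/2) = -16/5.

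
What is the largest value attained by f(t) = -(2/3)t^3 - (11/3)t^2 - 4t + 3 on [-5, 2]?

44/3

f'(t) = -2t^2 - (22/3)t - 4, which vanishes at t = -3 and t = -2/3.
Evaluating at the critical points and endpoints: f(-5) = 44/3; f(-3) = 0; f(-2/3) = 343/81; f(2) = -25.
The maximum over the interval is 44/3, attained at t = -5.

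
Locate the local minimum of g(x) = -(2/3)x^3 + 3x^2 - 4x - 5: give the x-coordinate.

Critical points: g'(x) = -2x^2 + 6x - 4 vanishes at x = 1, 2.
g''(x) = -4x + 6. g''(1) = 2 > 0 ⇒ local minimum; g''(2) = -2 < 0 ⇒ local maximum.
Thus g has its local minimum at x = 1, with value -20/3.

1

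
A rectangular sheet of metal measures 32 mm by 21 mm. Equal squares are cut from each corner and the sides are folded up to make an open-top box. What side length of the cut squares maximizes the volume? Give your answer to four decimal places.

With cut size x, the volume is V(x) = x(32 − 2x)(21 − 2x) for 0 < x < 10.5.
V'(x) = 12x^2 − 212x + 672. Setting V'(x) = 0 gives x ≈ 4.1400 (the root in (0, 10.5)).
V''(x) = 24x − 212 is negative there, so this is the maximum; V ≈ 1249.1142.

4.1400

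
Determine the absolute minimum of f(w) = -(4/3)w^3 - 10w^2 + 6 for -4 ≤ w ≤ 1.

-206/3

The derivative is -4w^2 - 20w, whose only zero in [-4, 1] is w = 0.
Candidates: f(-4) = -206/3; f(0) = 6; f(1) = -16/3.
So the minimum is f(-4) = -206/3.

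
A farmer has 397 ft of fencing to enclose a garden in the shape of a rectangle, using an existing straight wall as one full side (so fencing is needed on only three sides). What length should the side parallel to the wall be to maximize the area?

397/2

Let the sides perpendicular to the wall have length x and the parallel side y, so 2x + y = 397 and the area is A = xy = x(397 − 2x).
A'(x) = 397 − 4x = 0 gives x = 397/4, and A''(x) = −4 < 0 confirms a maximum.
Then y = 397 − 2·397/4 = 397/2 and A = 157609/8.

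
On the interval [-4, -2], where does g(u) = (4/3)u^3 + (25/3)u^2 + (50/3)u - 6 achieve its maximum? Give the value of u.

-5/2

Differentiating, g'(u) = 4u^2 + (50/3)u + 50/3; whose only zero in [-4, -2] is u = -5/2.
Candidates: g(-4) = -74/3; g(-5/2) = -197/12; g(-2) = -50/3.
The maximum over the interval is -197/12, attained at u = -5/2.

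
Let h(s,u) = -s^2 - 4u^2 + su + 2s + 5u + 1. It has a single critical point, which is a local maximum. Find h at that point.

∂h/∂s = -2s + u + 2 = 0 and ∂h/∂u = s - 8u + 5 = 0, so (s, u) = (7/5, 4/5).
The Hessian has h_{ss} = -2, h_{uu} = -8, h_{su} = 1, giving D = 15 > 0 with h_{ss} < 0, so the point is a local maximum.
h(7/5, 4/5) = 22/5.

22/5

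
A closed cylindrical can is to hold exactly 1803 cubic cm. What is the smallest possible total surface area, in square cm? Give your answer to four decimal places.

With radius r and height h, πr²h = 1803 so h = 1803/(πr²), and S(r) = 2πr² + 2πrh = 2πr² + 2·1803/r.
S'(r) = 4πr − 2·1803/r² = 0 ⇒ r³ = 1803/(2π), so r ≈ 6.5959 and h = 2r ≈ 13.1917.
S''(r) = 4π + 4·1803/r³ > 0, so this is the minimum; S ≈ 820.0589.

820.0589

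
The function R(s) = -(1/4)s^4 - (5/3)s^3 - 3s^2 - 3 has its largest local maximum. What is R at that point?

-3

R'(s) = -s^3 - 5s^2 - 6s. Setting R'(s) = 0 gives s ∈ {-3, -2, 0}.
Second-derivative test with R''(s) = -3s^2 - 10s - 6: R''(-3) = -3 < 0 ⇒ local maximum; R''(-2) = 2 > 0 ⇒ local minimum; R''(0) = -6 < 0 ⇒ local maximum.
The largest local maximum is R(0) = -3.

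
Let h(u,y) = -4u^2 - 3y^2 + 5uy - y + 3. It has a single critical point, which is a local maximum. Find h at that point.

73/23

∂h/∂u = -8u + 5y = 0 and ∂h/∂y = 5u - 6y - 1 = 0, so (u, y) = (-5/23, -8/23).
The Hessian has h_{uu} = -8, h_{yy} = -6, h_{uy} = 5, giving D = 23 > 0 with h_{uu} < 0, so the point is a local maximum.
h(-5/23, -8/23) = 73/23.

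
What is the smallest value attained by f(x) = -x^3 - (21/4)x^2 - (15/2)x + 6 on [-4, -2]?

121/16

f'(x) = -3x^2 - (21/2)x - 15/2, whose only zero in [-4, -2] is x = -5/2.
Compare values at every candidate in [-4, -2]: f(-4) = 16, f(-5/2) = 121/16, f(-2) = 8.
The minimum over the interval is 121/16, attained at x = -5/2.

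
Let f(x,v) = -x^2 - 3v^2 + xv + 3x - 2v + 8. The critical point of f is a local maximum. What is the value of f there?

113/11

∂f/∂x = -2x + v + 3 = 0 and ∂f/∂v = x - 6v - 2 = 0, so (x, v) = (16/11, -1/11).
The Hessian has f_{xx} = -2, f_{vv} = -6, f_{xv} = 1, giving D = 11 > 0 with f_{xx} < 0, so the point is a local maximum.
f(16/11, -1/11) = 113/11.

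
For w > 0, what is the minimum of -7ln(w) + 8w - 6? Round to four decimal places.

1.9347

h'(w) = -7/w + 8 = 0 gives w = 7/8.
h''(w) = 7/w², which is positive for w > 0, so this is a local minimum.
h(7/8) = -7·ln(7/8) + 7 - 6 ≈ 1.9347.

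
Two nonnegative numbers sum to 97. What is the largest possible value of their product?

With x + y = 97, the product is P(x) = x(97 − x).
P'(x) = 97 − 2x = 0 gives x = 97/2; P'' = −2 < 0, so this is the maximum.
P = 97/2·97/2 = 9409/4.

9409/4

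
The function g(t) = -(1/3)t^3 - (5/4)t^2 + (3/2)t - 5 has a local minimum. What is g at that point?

g'(t) = -t^2 - (5/2)t + 3/2 = 0 at t = -3, 1/2.
Second-derivative test with g''(t) = -2t - 5/2: g''(-3) = 7/2 > 0 ⇒ local minimum; g''(1/2) = -7/2 < 0 ⇒ local maximum.
The local minimum is g(-3) = -47/4.

-47/4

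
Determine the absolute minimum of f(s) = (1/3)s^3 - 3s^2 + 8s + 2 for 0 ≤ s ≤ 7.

Differentiating, f'(s) = s^2 - 6s + 8; which vanishes at s = 2 and s = 4.
Compare values at every candidate in [0, 7]: f(0) = 2,  f(2) = 26/3,  f(4) = 22/3,  f(7) = 76/3.
So the minimum is f(0) = 2.

2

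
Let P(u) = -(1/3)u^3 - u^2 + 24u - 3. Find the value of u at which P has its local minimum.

-6

P'(u) = -u^2 - 2u + 24 = 0 at u = -6, 4.
Second-derivative test with P''(u) = -2u - 2: P''(-6) = 10 > 0 ⇒ local minimum; P''(4) = -10 < 0 ⇒ local maximum.
The local minimum is P(-6) = -111.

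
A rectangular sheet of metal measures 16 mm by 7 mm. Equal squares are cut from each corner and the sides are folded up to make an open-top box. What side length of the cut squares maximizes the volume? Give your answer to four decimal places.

1.5179

With cut size x, the volume is V(x) = x(16 − 2x)(7 − 2x) for 0 < x < 3.5.
V'(x) = 12x^2 − 92x + 112. Setting V'(x) = 0 gives x ≈ 1.5179 (the root in (0, 3.5)).
V''(x) = 24x − 92 is negative there, so this is the maximum; V ≈ 78.0090.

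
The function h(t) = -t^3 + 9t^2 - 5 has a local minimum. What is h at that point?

h'(t) = -3t^2 + 18t = 0 at t = 0, 6.
Since h''(t) = -6t + 18, we get h''(0) = 18 > 0 ⇒ local minimum; h''(6) = -18 < 0 ⇒ local maximum.
So the local minimum value is h(0) = -5.

-5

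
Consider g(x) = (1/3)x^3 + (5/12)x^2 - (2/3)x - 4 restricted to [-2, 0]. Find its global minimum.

-4

The derivative is x^2 + (5/6)x - 2/3, whose only zero in [-2, 0] is x = -4/3.
Compare values at every candidate in [-2, 0]: g(-2) = -11/3, g(-4/3) = -256/81, g(0) = -4.
The minimum over the interval is -4, attained at x = 0.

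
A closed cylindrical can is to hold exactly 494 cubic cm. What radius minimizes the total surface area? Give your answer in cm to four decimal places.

4.2840

With radius r and height h, πr²h = 494 so h = 494/(πr²), and S(r) = 2πr² + 2πrh = 2πr² + 2·494/r.
S'(r) = 4πr − 2·494/r² = 0 ⇒ r³ = 494/(2π), so r ≈ 4.2840 and h = 2r ≈ 8.5680.
S''(r) = 4π + 4·494/r³ > 0, so this is the minimum; S ≈ 345.9387.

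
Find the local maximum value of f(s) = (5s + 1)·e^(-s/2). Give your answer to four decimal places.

Differentiating with the product rule gives f'(s) = (-(5/2)s + 9/2)·e^(-s/2). Since e^(-s/2) > 0, the only critical point is s = 9/5.
f''(9/5) has the same sign as -5/2 < 0, so this is a local maximum.
f(9/5) = (10)·e^(-9/10) ≈ 4.0657.

4.0657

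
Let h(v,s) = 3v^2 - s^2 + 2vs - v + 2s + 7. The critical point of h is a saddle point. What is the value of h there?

∂h/∂v = 6v + 2s - 1 = 0 and ∂h/∂s = 2v - 2s + 2 = 0, so (v, s) = (-1/8, 7/8).
The Hessian has h_{vv} = 6, h_{ss} = -2, h_{vs} = 2, giving D = -16 < 0, so the point is a saddle point.
h(-1/8, 7/8) = 127/16.

127/16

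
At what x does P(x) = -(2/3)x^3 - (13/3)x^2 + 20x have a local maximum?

5/3

P'(x) = -2x^2 - (26/3)x + 20 = 0 at x = -6, 5/3.
Second-derivative test with P''(x) = -4x - 26/3: P''(-6) = 46/3 > 0 ⇒ local minimum; P''(5/3) = -46/3 < 0 ⇒ local maximum.
Thus P has its local maximum at x = 5/3, with value 1475/81.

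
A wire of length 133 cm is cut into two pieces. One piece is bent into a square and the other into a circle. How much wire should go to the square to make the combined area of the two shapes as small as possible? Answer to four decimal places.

74.4932

Let x be the length used for the square. Square side x/4; circle radius (133−x)/(2π).
A(x) = (x/4)² + π·((133−x)/(2π))² = x²/16 + (133−x)²/(4π) for 0 ≤ x ≤ 133. A'(x) = x/8 − (133−x)/(2π) = 0 gives x = 4·133/(π+4) ≈ 74.4932.
A'' = 1/8 + 1/(2π) > 0, so this gives the minimum combined area; x ≈ 74.4932 cm to the square.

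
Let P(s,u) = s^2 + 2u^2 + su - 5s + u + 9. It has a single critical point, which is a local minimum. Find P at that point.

1

∂P/∂s = 2s + u - 5 = 0 and ∂P/∂u = s + 4u + 1 = 0, so (s, u) = (3, -1).
The Hessian has P_{ss} = 2, P_{uu} = 4, P_{su} = 1, giving D = 7 > 0 with P_{ss} > 0, so the point is a local minimum.
P(3, -1) = 1.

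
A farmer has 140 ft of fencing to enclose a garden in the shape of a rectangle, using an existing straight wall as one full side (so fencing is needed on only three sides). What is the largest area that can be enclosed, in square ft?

2450

Let the sides perpendicular to the wall have length x and the parallel side y, so 2x + y = 140 and the area is A = xy = x(140 − 2x).
A'(x) = 140 − 4x = 0 gives x = 35, and A''(x) = −4 < 0 confirms a maximum.
Then y = 140 − 2·35 = 70 and A = 2450.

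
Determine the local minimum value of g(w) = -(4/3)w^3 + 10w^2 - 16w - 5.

Critical points: g'(w) = -4w^2 + 20w - 16 vanishes at w = 1, 4.
Second-derivative test with g''(w) = -8w + 20: g''(1) = 12 > 0 ⇒ local minimum; g''(4) = -12 < 0 ⇒ local maximum.
So the local minimum value is g(1) = -37/3.

-37/3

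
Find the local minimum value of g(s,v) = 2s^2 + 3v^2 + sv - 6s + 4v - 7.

∂g/∂s = 4s + v - 6 = 0 and ∂g/∂v = s + 6v + 4 = 0, so (s, v) = (40/23, -22/23).
The Hessian has g_{ss} = 4, g_{vv} = 6, g_{sv} = 1, giving D = 23 > 0 with g_{ss} > 0, so the point is a local minimum.
g(40/23, -22/23) = -325/23.

-325/23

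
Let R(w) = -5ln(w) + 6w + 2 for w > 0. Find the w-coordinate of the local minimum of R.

R'(w) = -5/w + 6 = 0 gives w = 5/6.
R''(w) = 5/w², which is positive for w > 0, so this is a local minimum.
R(5/6) = -5·ln(5/6) + 5 + 2 ≈ 7.9116.

5/6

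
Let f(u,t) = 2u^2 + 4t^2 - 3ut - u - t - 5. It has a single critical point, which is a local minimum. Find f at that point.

-124/23

∂f/∂u = 4u - 3t - 1 = 0 and ∂f/∂t = -3u + 8t - 1 = 0, so (u, t) = (11/23, 7/23).
The Hessian has f_{uu} = 4, f_{tt} = 8, f_{ut} = -3, giving D = 23 > 0 with f_{uu} > 0, so the point is a local minimum.
f(11/23, 7/23) = -124/23.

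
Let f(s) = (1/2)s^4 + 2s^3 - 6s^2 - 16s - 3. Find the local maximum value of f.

Critical points: f'(s) = 2s^3 + 6s^2 - 12s - 16 vanishes at s = -4, -1, 2.
f''(s) = 6s^2 + 12s - 12. f''(-4) = 36 > 0 ⇒ local minimum; f''(-1) = -18 < 0 ⇒ local maximum; f''(2) = 36 > 0 ⇒ local minimum.
Thus f has its local maximum at s = -1, with value 11/2.

11/2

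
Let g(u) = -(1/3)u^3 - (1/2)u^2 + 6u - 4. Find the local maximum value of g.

g'(u) = -u^2 - u + 6 = 0 at u = -3, 2.
Second-derivative test with g''(u) = -2u - 1: g''(-3) = 5 > 0 ⇒ local minimum; g''(2) = -5 < 0 ⇒ local maximum.
So the local maximum value is g(2) = 10/3.

10/3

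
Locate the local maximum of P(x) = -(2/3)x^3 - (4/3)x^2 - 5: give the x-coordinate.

0

P'(x) = -2x^2 - (8/3)x. Setting P'(x) = 0 gives x ∈ {-4/3, 0}.
P''(x) = -4x - 8/3. P''(-4/3) = 8/3 > 0 ⇒ local minimum; P''(0) = -8/3 < 0 ⇒ local maximum.
Thus P has its local maximum at x = 0, with value -5.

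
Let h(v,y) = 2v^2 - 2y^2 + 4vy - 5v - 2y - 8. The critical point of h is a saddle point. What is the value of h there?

∂h/∂v = 4v + 4y - 5 = 0 and ∂h/∂y = 4v - 4y - 2 = 0, so (v, y) = (7/8, 3/8).
The Hessian has h_{vv} = 4, h_{yy} = -4, h_{vy} = 4, giving D = -32 < 0, so the point is a saddle point.
h(7/8, 3/8) = -169/16.

-169/16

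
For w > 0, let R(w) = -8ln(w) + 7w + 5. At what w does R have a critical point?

R'(w) = -8/w + 7 = 0 gives w = 8/7.
R''(w) = 8/w², which is positive for w > 0, so this is a local minimum.
R(8/7) = -8·ln(8/7) + 8 + 5 ≈ 11.9317.

8/7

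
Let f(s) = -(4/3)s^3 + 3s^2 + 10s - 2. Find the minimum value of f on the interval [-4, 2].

-23/3

Differentiating, f'(s) = -4s^2 + 6s + 10; whose only zero in [-4, 2] is s = -1.
Compare values at every candidate in [-4, 2]: f(-4) = 274/3; f(-1) = -23/3; f(2) = 58/3.
The minimum over the interval is -23/3, attained at s = -1.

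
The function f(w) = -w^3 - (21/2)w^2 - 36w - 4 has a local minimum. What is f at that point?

Critical points: f'(w) = -3w^2 - 21w - 36 vanishes at w = -4, -3.
Since f''(w) = -6w - 21, we get f''(-4) = 3 > 0 ⇒ local minimum; f''(-3) = -3 < 0 ⇒ local maximum.
So the local minimum value is f(-4) = 36.

36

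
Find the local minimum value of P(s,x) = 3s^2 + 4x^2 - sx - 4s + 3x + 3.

62/47

∂P/∂s = 6s - x - 4 = 0 and ∂P/∂x = -s + 8x + 3 = 0, so (s, x) = (29/47, -14/47).
The Hessian has P_{ss} = 6, P_{xx} = 8, P_{sx} = -1, giving D = 47 > 0 with P_{ss} > 0, so the point is a local minimum.
P(29/47, -14/47) = 62/47.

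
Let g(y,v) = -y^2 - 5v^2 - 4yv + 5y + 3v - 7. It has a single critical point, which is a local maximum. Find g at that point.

∂g/∂y = -2y - 4v + 5 = 0 and ∂g/∂v = -4y - 10v + 3 = 0, so (y, v) = (19/2, -7/2).
The Hessian has g_{yy} = -2, g_{vv} = -10, g_{yv} = -4, giving D = 4 > 0 with g_{yy} < 0, so the point is a local maximum.
g(19/2, -7/2) = 23/2.

23/2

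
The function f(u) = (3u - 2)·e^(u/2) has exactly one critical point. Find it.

-4/3

By the product rule, f'(u) = ((3/2)u + 2)·e^(u/2). Since e^(u/2) > 0, the only critical point is u = -4/3.
f''(-4/3) has the same sign as 3/2 > 0, so this is a local minimum.
f(-4/3) = (-6)·e^(-2/3) ≈ -3.0805.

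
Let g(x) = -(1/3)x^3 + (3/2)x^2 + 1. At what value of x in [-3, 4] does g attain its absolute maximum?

Differentiating, g'(x) = -x^2 + 3x; which vanishes at x = 0 and x = 3.
Compare values at every candidate in [-3, 4]: g(-3) = 47/2; g(0) = 1; g(3) = 11/2; g(4) = 11/3.
The maximum over the interval is 47/2, attained at x = -3.

-3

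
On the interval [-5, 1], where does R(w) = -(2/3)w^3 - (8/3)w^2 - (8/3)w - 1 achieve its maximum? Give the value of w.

The derivative is -2w^2 - (16/3)w - 8/3, which vanishes at w = -2 and w = -2/3.
Compare values at every candidate in [-5, 1]: R(-5) = 29; R(-2) = -1; R(-2/3) = -17/81; R(1) = -7.
Hence the absolute maximum is 29 at w = -5.

-5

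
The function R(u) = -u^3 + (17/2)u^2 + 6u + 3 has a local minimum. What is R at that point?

R'(u) = -3u^2 + 17u + 6. Setting R'(u) = 0 gives u ∈ {-1/3, 6}.
R''(u) = -6u + 17. R''(-1/3) = 19 > 0 ⇒ local minimum; R''(6) = -19 < 0 ⇒ local maximum.
The local minimum is R(-1/3) = 107/54.

107/54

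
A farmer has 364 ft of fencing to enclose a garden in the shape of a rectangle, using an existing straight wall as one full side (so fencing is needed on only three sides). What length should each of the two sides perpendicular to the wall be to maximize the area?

Let the sides perpendicular to the wall have length x and the parallel side y, so 2x + y = 364 and the area is A = xy = x(364 − 2x).
A'(x) = 364 − 4x = 0 gives x = 91, and A''(x) = −4 < 0 confirms a maximum.
Then y = 364 − 2·91 = 182 and A = 16562.

91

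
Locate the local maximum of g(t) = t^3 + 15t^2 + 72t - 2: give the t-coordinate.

-6

g'(t) = 3t^2 + 30t + 72. Setting g'(t) = 0 gives t ∈ {-6, -4}.
g''(t) = 6t + 30. g''(-6) = -6 < 0 ⇒ local maximum; g''(-4) = 6 > 0 ⇒ local minimum.
The local maximum is g(-6) = -110.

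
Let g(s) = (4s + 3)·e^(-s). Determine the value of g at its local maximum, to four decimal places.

By the product rule, g'(s) = (-4s + 1)·e^(-s). Since e^(-s) > 0, the only critical point is s = 1/4.
g''(1/4) has the same sign as -4 < 0, so this is a local maximum.
g(1/4) = (4)·e^(-1/4) ≈ 3.1152.

3.1152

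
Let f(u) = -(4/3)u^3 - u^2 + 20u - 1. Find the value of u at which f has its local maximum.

2

f'(u) = -4u^2 - 2u + 20 = 0 at u = -5/2, 2.
Second-derivative test with f''(u) = -8u - 2: f''(-5/2) = 18 > 0 ⇒ local minimum; f''(2) = -18 < 0 ⇒ local maximum.
Thus f has its local maximum at u = 2, with value 73/3.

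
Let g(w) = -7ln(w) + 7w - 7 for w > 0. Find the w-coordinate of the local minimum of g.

1

g'(w) = -7/w + 7 = 0 gives w = 1.
g''(w) = 7/w², which is positive for w > 0, so this is a local minimum.
g(1) = -7·ln(1) + 7 - 7 ≈ 0.0000.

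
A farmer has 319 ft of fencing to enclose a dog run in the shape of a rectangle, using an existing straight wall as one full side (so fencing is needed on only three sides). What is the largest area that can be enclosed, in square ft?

101761/8

Let the sides perpendicular to the wall have length x and the parallel side y, so 2x + y = 319 and the area is A = xy = x(319 − 2x).
A'(x) = 319 − 4x = 0 gives x = 319/4, and A''(x) = −4 < 0 confirms a maximum.
Then y = 319 − 2·319/4 = 319/2 and A = 101761/8.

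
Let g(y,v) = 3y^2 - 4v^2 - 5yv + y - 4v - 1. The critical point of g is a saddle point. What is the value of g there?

-49/73

∂g/∂y = 6y - 5v + 1 = 0 and ∂g/∂v = -5y - 8v - 4 = 0, so (y, v) = (-28/73, -19/73).
The Hessian has g_{yy} = 6, g_{vv} = -8, g_{yv} = -5, giving D = -73 < 0, so the point is a saddle point.
g(-28/73, -19/73) = -49/73.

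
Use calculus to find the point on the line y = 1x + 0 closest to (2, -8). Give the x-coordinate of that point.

Minimize D(x)^2 = (x - 2)^2 + (x + 8)^2.
d/dx[D^2] = 2(x - 2) + 2·1·(x + 8) = 0 ⇒ x = -3.
Then y = -3 and the distance is √(50) ≈ 7.0711.

-3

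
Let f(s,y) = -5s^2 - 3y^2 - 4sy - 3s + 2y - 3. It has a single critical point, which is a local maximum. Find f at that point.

-61/44

∂f/∂s = -10s - 4y - 3 = 0 and ∂f/∂y = -4s - 6y + 2 = 0, so (s, y) = (-13/22, 8/11).
The Hessian has f_{ss} = -10, f_{yy} = -6, f_{sy} = -4, giving D = 44 > 0 with f_{ss} < 0, so the point is a local maximum.
f(-13/22, 8/11) = -61/44.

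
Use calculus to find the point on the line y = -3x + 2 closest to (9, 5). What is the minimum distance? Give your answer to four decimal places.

9.4868

Minimize D(x)^2 = (x - 9)^2 + (-3x - 3)^2.
d/dx[D^2] = 2(x - 9) + 2·(-3)·(-3x - 3) = 0 ⇒ x = 0.
Then y = 2 and the distance is √(90) ≈ 9.4868.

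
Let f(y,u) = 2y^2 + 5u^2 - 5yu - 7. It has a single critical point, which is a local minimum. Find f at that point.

-7

∂f/∂y = 4y - 5u = 0 and ∂f/∂u = -5y + 10u = 0, so (y, u) = (0, 0).
The Hessian has f_{yy} = 4, f_{uu} = 10, f_{yu} = -5, giving D = 15 > 0 with f_{yy} > 0, so the point is a local minimum.
f(0, 0) = -7.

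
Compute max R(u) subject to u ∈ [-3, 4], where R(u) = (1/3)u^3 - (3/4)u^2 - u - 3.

R'(u) = u^2 - (3/2)u - 1, which vanishes at u = -1/2 and u = 2.
Evaluating at the critical points and endpoints: R(-3) = -63/4, R(-1/2) = -131/48, R(2) = -16/3, R(4) = 7/3.
So the maximum is R(4) = 7/3.

7/3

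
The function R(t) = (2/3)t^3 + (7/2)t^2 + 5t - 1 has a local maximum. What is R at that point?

-49/24

Critical points: R'(t) = 2t^2 + 7t + 5 vanishes at t = -5/2, -1.
Second-derivative test with R''(t) = 4t + 7: R''(-5/2) = -3 < 0 ⇒ local maximum; R''(-1) = 3 > 0 ⇒ local minimum.
So the local maximum value is R(-5/2) = -49/24.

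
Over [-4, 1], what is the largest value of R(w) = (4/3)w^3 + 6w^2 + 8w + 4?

Differentiating, R'(w) = 4w^2 + 12w + 8; which vanishes at w = -2 and w = -1.
Compare values at every candidate in [-4, 1]: R(-4) = -52/3, R(-2) = 4/3, R(-1) = 2/3, R(1) = 58/3.
So the maximum is R(1) = 58/3.

58/3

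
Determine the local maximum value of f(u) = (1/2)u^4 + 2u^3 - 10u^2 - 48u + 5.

f'(u) = 2u^3 + 6u^2 - 20u - 48. Setting f'(u) = 0 gives u ∈ {-4, -2, 3}.
f''(u) = 6u^2 + 12u - 20. f''(-4) = 28 > 0 ⇒ local minimum; f''(-2) = -20 < 0 ⇒ local maximum; f''(3) = 70 > 0 ⇒ local minimum.
The local maximum is f(-2) = 53.

53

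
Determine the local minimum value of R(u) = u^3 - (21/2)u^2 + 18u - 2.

-56

R'(u) = 3u^2 - 21u + 18 = 0 at u = 1, 6.
Since R''(u) = 6u - 21, we get R''(1) = -15 < 0 ⇒ local maximum; R''(6) = 15 > 0 ⇒ local minimum.
Thus R has its local minimum at u = 6, with value -56.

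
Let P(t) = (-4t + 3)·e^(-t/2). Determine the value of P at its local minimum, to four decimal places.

-2.0227

P'(t) = (-4)·e^(-t/2) + (-4t + 3)·(-1/2)·e^(-t/2) = (2t - 11/2)·e^(-t/2). Since e^(-t/2) > 0, the only critical point is t = 11/4.
P''(11/4) has the same sign as 2 > 0, so this is a local minimum.
P(11/4) = (-8)·e^(-11/8) ≈ -2.0227.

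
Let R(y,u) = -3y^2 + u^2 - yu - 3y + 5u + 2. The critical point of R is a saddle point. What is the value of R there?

∂R/∂y = -6y - u - 3 = 0 and ∂R/∂u = -y + 2u + 5 = 0, so (y, u) = (-1/13, -33/13).
The Hessian has R_{yy} = -6, R_{uu} = 2, R_{yu} = -1, giving D = -13 < 0, so the point is a saddle point.
R(-1/13, -33/13) = -55/13.

-55/13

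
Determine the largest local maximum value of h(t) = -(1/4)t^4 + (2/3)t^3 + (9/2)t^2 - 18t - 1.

221/4

h'(t) = -t^3 + 2t^2 + 9t - 18 = 0 at t = -3, 2, 3.
h''(t) = -3t^2 + 4t + 9. h''(-3) = -30 < 0 ⇒ local maximum; h''(2) = 5 > 0 ⇒ local minimum; h''(3) = -6 < 0 ⇒ local maximum.
The largest local maximum is h(-3) = 221/4.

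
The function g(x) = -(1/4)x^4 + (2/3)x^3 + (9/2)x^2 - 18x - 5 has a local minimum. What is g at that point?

-65/3

g'(x) = -x^3 + 2x^2 + 9x - 18 = 0 at x = -3, 2, 3.
g''(x) = -3x^2 + 4x + 9. g''(-3) = -30 < 0 ⇒ local maximum; g''(2) = 5 > 0 ⇒ local minimum; g''(3) = -6 < 0 ⇒ local maximum.
The local minimum is g(2) = -65/3.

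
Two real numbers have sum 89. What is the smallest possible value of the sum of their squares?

With a + b = 89, a^2 + b^2 = a^2 + (89 − a)^2.
The derivative 2a − 2(89 − a) = 4a − 178 vanishes at a = 89/2; second derivative 4 > 0, a minimum.
The minimum is 2·(89/2)^2 = 7921/2.

7921/2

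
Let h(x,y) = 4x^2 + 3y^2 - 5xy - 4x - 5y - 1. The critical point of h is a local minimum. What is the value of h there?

-271/23

∂h/∂x = 8x - 5y - 4 = 0 and ∂h/∂y = -5x + 6y - 5 = 0, so (x, y) = (49/23, 60/23).
The Hessian has h_{xx} = 8, h_{yy} = 6, h_{xy} = -5, giving D = 23 > 0 with h_{xx} > 0, so the point is a local minimum.
h(49/23, 60/23) = -271/23.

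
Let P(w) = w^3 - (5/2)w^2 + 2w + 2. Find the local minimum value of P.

P'(w) = 3w^2 - 5w + 2 = 0 at w = 2/3, 1.
Since P''(w) = 6w - 5, we get P''(2/3) = -1 < 0 ⇒ local maximum; P''(1) = 1 > 0 ⇒ local minimum.
Thus P has its local minimum at w = 1, with value 5/2.

5/2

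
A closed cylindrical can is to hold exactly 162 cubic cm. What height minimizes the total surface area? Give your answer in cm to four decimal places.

5.9085

With radius r and height h, πr²h = 162 so h = 162/(πr²), and S(r) = 2πr² + 2πrh = 2πr² + 2·162/r.
S'(r) = 4πr − 2·162/r² = 0 ⇒ r³ = 162/(2π), so r ≈ 2.9542 and h = 2r ≈ 5.9085.
S''(r) = 4π + 4·162/r³ > 0, so this is the minimum; S ≈ 164.5096.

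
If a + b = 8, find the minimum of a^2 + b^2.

With a + b = 8, a^2 + b^2 = a^2 + (8 − a)^2.
The derivative 2a − 2(8 − a) = 4a − 16 vanishes at a = 4; second derivative 4 > 0, a minimum.
The minimum is 2·(4)^2 = 32.

32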